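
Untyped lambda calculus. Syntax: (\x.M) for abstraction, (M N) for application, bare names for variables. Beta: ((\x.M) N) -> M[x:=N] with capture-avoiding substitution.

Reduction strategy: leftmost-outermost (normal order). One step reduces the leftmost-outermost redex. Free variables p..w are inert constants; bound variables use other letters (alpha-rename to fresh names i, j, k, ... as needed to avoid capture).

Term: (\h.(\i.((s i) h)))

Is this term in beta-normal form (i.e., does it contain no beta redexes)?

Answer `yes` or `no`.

Term: (\h.(\i.((s i) h)))
No beta redexes found.

Answer: yes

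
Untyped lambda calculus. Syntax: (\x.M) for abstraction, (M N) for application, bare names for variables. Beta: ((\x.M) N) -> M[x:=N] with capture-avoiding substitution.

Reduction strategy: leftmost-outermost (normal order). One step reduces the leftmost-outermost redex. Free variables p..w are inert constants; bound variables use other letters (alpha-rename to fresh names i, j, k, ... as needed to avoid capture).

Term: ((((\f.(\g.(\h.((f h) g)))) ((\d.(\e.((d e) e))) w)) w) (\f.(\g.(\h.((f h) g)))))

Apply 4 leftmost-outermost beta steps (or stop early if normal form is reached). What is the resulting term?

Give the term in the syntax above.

Answer: (((\e.((w e) e)) (\f.(\g.(\h.((f h) g))))) w)

Derivation:
Step 0: ((((\f.(\g.(\h.((f h) g)))) ((\d.(\e.((d e) e))) w)) w) (\f.(\g.(\h.((f h) g)))))
Step 1: (((\g.(\h.((((\d.(\e.((d e) e))) w) h) g))) w) (\f.(\g.(\h.((f h) g)))))
Step 2: ((\h.((((\d.(\e.((d e) e))) w) h) w)) (\f.(\g.(\h.((f h) g)))))
Step 3: ((((\d.(\e.((d e) e))) w) (\f.(\g.(\h.((f h) g))))) w)
Step 4: (((\e.((w e) e)) (\f.(\g.(\h.((f h) g))))) w)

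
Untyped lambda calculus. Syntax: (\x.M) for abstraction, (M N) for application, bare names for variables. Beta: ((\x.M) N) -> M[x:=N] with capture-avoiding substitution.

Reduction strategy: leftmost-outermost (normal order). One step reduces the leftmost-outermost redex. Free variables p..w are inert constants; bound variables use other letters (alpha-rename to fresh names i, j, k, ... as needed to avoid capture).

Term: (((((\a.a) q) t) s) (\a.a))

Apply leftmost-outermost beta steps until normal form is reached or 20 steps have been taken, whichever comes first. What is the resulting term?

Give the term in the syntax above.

Step 0: (((((\a.a) q) t) s) (\a.a))
Step 1: (((q t) s) (\a.a))

Answer: (((q t) s) (\a.a))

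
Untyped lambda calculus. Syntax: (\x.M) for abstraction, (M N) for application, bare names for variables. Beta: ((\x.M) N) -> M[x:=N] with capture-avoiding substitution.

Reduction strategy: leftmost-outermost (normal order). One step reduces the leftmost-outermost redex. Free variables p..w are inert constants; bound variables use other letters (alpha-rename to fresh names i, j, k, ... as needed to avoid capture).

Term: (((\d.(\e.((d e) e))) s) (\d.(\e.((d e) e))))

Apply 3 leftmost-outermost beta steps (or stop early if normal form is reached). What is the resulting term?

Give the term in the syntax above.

Step 0: (((\d.(\e.((d e) e))) s) (\d.(\e.((d e) e))))
Step 1: ((\e.((s e) e)) (\d.(\e.((d e) e))))
Step 2: ((s (\d.(\e.((d e) e)))) (\d.(\e.((d e) e))))
Step 3: (normal form reached)

Answer: ((s (\d.(\e.((d e) e)))) (\d.(\e.((d e) e))))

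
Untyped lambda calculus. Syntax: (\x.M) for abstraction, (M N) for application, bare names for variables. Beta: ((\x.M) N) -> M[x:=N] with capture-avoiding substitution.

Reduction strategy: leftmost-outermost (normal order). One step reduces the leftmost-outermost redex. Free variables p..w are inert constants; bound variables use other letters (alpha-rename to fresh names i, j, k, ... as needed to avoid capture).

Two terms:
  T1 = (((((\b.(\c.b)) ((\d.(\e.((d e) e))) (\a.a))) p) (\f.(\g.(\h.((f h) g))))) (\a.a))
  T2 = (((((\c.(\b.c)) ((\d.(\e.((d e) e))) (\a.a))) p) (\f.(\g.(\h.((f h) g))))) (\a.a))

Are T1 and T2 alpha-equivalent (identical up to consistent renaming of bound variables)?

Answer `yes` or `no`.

Answer: yes

Derivation:
Term 1: (((((\b.(\c.b)) ((\d.(\e.((d e) e))) (\a.a))) p) (\f.(\g.(\h.((f h) g))))) (\a.a))
Term 2: (((((\c.(\b.c)) ((\d.(\e.((d e) e))) (\a.a))) p) (\f.(\g.(\h.((f h) g))))) (\a.a))
Alpha-equivalence: compare structure up to binder renaming.
Result: True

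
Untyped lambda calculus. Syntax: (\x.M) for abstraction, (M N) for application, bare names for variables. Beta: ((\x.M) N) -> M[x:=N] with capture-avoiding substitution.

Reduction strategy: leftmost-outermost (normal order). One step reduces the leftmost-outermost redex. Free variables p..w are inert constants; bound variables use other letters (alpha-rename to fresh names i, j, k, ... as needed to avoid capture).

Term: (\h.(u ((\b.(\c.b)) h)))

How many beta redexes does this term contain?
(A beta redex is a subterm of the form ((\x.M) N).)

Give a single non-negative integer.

Answer: 1

Derivation:
Term: (\h.(u ((\b.(\c.b)) h)))
  Redex: ((\b.(\c.b)) h)
Total redexes: 1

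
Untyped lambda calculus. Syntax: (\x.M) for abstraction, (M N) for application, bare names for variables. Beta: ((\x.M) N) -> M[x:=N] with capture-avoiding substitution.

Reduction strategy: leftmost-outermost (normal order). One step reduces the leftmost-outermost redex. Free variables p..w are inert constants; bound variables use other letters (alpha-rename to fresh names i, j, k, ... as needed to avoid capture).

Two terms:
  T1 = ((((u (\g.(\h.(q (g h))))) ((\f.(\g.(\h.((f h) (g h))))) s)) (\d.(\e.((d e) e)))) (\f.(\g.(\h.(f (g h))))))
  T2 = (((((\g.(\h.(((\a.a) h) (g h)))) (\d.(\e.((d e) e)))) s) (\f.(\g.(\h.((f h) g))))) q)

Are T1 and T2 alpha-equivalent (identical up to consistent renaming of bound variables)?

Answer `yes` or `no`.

Answer: no

Derivation:
Term 1: ((((u (\g.(\h.(q (g h))))) ((\f.(\g.(\h.((f h) (g h))))) s)) (\d.(\e.((d e) e)))) (\f.(\g.(\h.(f (g h))))))
Term 2: (((((\g.(\h.(((\a.a) h) (g h)))) (\d.(\e.((d e) e)))) s) (\f.(\g.(\h.((f h) g))))) q)
Alpha-equivalence: compare structure up to binder renaming.
Result: False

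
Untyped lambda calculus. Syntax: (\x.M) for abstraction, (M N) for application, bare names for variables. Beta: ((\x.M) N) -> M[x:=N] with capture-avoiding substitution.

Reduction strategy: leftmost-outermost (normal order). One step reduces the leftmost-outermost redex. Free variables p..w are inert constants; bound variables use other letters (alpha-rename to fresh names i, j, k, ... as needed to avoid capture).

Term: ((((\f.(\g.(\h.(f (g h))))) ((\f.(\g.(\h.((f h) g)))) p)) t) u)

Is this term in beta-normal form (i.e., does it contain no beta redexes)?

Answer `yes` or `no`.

Term: ((((\f.(\g.(\h.(f (g h))))) ((\f.(\g.(\h.((f h) g)))) p)) t) u)
Found 2 beta redex(es).

Answer: no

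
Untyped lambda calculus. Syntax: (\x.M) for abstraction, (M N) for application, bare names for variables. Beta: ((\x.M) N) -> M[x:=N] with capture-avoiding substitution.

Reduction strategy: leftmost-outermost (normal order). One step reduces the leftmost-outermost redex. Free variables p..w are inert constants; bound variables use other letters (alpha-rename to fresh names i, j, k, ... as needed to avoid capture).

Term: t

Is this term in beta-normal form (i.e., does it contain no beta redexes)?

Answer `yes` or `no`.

Answer: yes

Derivation:
Term: t
No beta redexes found.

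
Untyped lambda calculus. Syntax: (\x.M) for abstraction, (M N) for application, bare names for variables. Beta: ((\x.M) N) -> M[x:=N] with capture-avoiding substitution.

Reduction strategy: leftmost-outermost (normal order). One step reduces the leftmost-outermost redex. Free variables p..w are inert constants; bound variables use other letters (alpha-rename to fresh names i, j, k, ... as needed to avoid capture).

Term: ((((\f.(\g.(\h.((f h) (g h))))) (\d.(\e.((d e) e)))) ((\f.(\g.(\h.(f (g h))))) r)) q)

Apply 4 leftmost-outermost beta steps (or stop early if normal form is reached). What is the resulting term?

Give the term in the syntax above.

Step 0: ((((\f.(\g.(\h.((f h) (g h))))) (\d.(\e.((d e) e)))) ((\f.(\g.(\h.(f (g h))))) r)) q)
Step 1: (((\g.(\h.(((\d.(\e.((d e) e))) h) (g h)))) ((\f.(\g.(\h.(f (g h))))) r)) q)
Step 2: ((\h.(((\d.(\e.((d e) e))) h) (((\f.(\g.(\h.(f (g h))))) r) h))) q)
Step 3: (((\d.(\e.((d e) e))) q) (((\f.(\g.(\h.(f (g h))))) r) q))
Step 4: ((\e.((q e) e)) (((\f.(\g.(\h.(f (g h))))) r) q))

Answer: ((\e.((q e) e)) (((\f.(\g.(\h.(f (g h))))) r) q))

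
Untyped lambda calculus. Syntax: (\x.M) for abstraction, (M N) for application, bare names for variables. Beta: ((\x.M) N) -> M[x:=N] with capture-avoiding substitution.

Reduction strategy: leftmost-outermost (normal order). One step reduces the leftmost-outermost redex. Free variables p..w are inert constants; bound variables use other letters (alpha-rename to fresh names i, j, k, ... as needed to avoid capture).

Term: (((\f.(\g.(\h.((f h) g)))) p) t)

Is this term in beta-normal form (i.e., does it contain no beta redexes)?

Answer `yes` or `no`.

Answer: no

Derivation:
Term: (((\f.(\g.(\h.((f h) g)))) p) t)
Found 1 beta redex(es).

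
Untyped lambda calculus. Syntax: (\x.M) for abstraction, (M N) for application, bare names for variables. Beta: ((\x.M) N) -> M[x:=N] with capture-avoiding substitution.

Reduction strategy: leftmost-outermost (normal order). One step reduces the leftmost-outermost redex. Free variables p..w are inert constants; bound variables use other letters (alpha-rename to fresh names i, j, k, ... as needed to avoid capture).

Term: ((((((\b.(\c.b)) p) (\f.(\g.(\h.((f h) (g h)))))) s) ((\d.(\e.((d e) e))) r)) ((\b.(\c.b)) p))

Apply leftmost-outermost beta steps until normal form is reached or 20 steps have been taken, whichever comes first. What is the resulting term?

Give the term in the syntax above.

Answer: (((p s) (\e.((r e) e))) (\c.p))

Derivation:
Step 0: ((((((\b.(\c.b)) p) (\f.(\g.(\h.((f h) (g h)))))) s) ((\d.(\e.((d e) e))) r)) ((\b.(\c.b)) p))
Step 1: (((((\c.p) (\f.(\g.(\h.((f h) (g h)))))) s) ((\d.(\e.((d e) e))) r)) ((\b.(\c.b)) p))
Step 2: (((p s) ((\d.(\e.((d e) e))) r)) ((\b.(\c.b)) p))
Step 3: (((p s) (\e.((r e) e))) ((\b.(\c.b)) p))
Step 4: (((p s) (\e.((r e) e))) (\c.p))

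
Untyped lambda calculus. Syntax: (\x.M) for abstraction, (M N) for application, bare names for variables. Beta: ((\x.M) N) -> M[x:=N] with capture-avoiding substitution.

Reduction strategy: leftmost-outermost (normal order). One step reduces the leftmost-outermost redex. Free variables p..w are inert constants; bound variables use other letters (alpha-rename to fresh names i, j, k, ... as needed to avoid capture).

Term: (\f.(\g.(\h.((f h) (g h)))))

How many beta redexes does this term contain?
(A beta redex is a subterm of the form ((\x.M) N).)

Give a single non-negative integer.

Answer: 0

Derivation:
Term: (\f.(\g.(\h.((f h) (g h)))))
  (no redexes)
Total redexes: 0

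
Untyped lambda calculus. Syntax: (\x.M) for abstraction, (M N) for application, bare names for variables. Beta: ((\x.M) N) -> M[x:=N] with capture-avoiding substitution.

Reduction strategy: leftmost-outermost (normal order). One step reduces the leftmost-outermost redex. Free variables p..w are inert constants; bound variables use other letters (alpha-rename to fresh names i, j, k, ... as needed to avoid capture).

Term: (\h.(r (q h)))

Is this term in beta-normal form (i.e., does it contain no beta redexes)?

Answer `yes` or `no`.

Answer: yes

Derivation:
Term: (\h.(r (q h)))
No beta redexes found.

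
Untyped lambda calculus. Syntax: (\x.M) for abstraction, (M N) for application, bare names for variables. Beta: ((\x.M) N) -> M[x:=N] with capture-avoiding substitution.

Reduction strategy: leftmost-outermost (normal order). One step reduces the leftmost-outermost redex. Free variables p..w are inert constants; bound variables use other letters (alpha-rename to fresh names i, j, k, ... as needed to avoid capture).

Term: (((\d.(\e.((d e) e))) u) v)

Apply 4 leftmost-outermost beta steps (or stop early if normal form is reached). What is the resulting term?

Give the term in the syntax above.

Answer: ((u v) v)

Derivation:
Step 0: (((\d.(\e.((d e) e))) u) v)
Step 1: ((\e.((u e) e)) v)
Step 2: ((u v) v)
Step 3: (normal form reached)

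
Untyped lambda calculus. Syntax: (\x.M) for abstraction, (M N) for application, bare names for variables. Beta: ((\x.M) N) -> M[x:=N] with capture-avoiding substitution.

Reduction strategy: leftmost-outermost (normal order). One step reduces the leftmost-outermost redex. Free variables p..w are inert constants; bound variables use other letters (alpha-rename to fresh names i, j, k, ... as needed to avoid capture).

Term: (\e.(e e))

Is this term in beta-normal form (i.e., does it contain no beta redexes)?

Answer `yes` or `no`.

Term: (\e.(e e))
No beta redexes found.

Answer: yes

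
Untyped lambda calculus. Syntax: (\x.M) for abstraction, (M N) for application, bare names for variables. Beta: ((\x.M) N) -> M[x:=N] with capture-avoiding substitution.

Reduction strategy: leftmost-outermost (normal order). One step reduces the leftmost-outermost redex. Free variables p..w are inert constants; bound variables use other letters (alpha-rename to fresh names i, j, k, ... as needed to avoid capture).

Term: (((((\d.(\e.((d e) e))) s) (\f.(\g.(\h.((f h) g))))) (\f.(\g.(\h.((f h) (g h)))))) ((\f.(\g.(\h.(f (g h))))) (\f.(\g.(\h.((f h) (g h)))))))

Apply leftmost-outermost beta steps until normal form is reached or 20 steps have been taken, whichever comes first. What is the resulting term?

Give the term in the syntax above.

Answer: ((((s (\f.(\g.(\h.((f h) g))))) (\f.(\g.(\h.((f h) g))))) (\f.(\g.(\h.((f h) (g h)))))) (\g.(\h.(\i.(\j.(((g h) j) (i j)))))))

Derivation:
Step 0: (((((\d.(\e.((d e) e))) s) (\f.(\g.(\h.((f h) g))))) (\f.(\g.(\h.((f h) (g h)))))) ((\f.(\g.(\h.(f (g h))))) (\f.(\g.(\h.((f h) (g h)))))))
Step 1: ((((\e.((s e) e)) (\f.(\g.(\h.((f h) g))))) (\f.(\g.(\h.((f h) (g h)))))) ((\f.(\g.(\h.(f (g h))))) (\f.(\g.(\h.((f h) (g h)))))))
Step 2: ((((s (\f.(\g.(\h.((f h) g))))) (\f.(\g.(\h.((f h) g))))) (\f.(\g.(\h.((f h) (g h)))))) ((\f.(\g.(\h.(f (g h))))) (\f.(\g.(\h.((f h) (g h)))))))
Step 3: ((((s (\f.(\g.(\h.((f h) g))))) (\f.(\g.(\h.((f h) g))))) (\f.(\g.(\h.((f h) (g h)))))) (\g.(\h.((\f.(\g.(\h.((f h) (g h))))) (g h)))))
Step 4: ((((s (\f.(\g.(\h.((f h) g))))) (\f.(\g.(\h.((f h) g))))) (\f.(\g.(\h.((f h) (g h)))))) (\g.(\h.(\i.(\j.(((g h) j) (i j)))))))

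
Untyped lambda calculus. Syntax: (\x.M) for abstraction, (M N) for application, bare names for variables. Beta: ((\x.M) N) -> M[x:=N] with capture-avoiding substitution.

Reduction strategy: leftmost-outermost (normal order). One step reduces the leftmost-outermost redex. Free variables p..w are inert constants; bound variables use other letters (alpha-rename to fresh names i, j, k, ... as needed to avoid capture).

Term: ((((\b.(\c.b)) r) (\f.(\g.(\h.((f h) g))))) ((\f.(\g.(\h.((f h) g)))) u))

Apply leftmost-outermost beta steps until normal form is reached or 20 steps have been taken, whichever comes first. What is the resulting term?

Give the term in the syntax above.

Step 0: ((((\b.(\c.b)) r) (\f.(\g.(\h.((f h) g))))) ((\f.(\g.(\h.((f h) g)))) u))
Step 1: (((\c.r) (\f.(\g.(\h.((f h) g))))) ((\f.(\g.(\h.((f h) g)))) u))
Step 2: (r ((\f.(\g.(\h.((f h) g)))) u))
Step 3: (r (\g.(\h.((u h) g))))

Answer: (r (\g.(\h.((u h) g))))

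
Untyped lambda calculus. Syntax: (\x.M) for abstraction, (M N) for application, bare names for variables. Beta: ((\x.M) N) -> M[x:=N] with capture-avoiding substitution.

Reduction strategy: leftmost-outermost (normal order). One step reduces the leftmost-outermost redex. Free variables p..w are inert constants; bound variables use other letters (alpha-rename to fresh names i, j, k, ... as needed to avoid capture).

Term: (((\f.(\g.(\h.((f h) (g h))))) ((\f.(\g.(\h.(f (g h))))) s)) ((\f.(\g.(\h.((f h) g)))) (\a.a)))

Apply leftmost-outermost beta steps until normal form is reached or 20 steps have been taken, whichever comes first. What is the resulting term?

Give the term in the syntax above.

Step 0: (((\f.(\g.(\h.((f h) (g h))))) ((\f.(\g.(\h.(f (g h))))) s)) ((\f.(\g.(\h.((f h) g)))) (\a.a)))
Step 1: ((\g.(\h.((((\f.(\g.(\h.(f (g h))))) s) h) (g h)))) ((\f.(\g.(\h.((f h) g)))) (\a.a)))
Step 2: (\h.((((\f.(\g.(\h.(f (g h))))) s) h) (((\f.(\g.(\h.((f h) g)))) (\a.a)) h)))
Step 3: (\h.(((\g.(\h.(s (g h)))) h) (((\f.(\g.(\h.((f h) g)))) (\a.a)) h)))
Step 4: (\h.((\i.(s (h i))) (((\f.(\g.(\h.((f h) g)))) (\a.a)) h)))
Step 5: (\h.(s (h (((\f.(\g.(\h.((f h) g)))) (\a.a)) h))))
Step 6: (\h.(s (h ((\g.(\h.(((\a.a) h) g))) h))))
Step 7: (\h.(s (h (\i.(((\a.a) i) h)))))
Step 8: (\h.(s (h (\i.(i h)))))

Answer: (\h.(s (h (\i.(i h)))))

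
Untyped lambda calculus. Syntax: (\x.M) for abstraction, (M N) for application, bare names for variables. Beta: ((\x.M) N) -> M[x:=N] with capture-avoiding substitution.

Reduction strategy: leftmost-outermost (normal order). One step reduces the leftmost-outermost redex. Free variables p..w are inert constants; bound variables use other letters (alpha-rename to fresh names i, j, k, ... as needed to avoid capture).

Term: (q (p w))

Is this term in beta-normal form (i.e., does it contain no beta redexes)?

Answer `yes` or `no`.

Answer: yes

Derivation:
Term: (q (p w))
No beta redexes found.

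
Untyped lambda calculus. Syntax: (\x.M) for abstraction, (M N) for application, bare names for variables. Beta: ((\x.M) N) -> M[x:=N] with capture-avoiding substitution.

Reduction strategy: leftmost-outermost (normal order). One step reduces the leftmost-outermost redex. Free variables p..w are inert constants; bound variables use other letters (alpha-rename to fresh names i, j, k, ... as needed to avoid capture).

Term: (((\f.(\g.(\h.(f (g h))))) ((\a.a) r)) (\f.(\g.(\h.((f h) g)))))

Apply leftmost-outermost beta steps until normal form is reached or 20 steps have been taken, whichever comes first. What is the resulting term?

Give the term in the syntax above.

Answer: (\h.(r (\g.(\i.((h i) g)))))

Derivation:
Step 0: (((\f.(\g.(\h.(f (g h))))) ((\a.a) r)) (\f.(\g.(\h.((f h) g)))))
Step 1: ((\g.(\h.(((\a.a) r) (g h)))) (\f.(\g.(\h.((f h) g)))))
Step 2: (\h.(((\a.a) r) ((\f.(\g.(\h.((f h) g)))) h)))
Step 3: (\h.(r ((\f.(\g.(\h.((f h) g)))) h)))
Step 4: (\h.(r (\g.(\i.((h i) g)))))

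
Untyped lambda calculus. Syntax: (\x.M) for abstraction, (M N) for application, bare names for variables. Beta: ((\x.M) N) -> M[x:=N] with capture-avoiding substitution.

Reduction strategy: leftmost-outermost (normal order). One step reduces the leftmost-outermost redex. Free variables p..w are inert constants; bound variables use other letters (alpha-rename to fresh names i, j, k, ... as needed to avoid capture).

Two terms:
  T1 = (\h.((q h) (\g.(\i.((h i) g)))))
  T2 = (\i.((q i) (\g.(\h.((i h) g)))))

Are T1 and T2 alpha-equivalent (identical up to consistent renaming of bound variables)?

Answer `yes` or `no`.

Term 1: (\h.((q h) (\g.(\i.((h i) g)))))
Term 2: (\i.((q i) (\g.(\h.((i h) g)))))
Alpha-equivalence: compare structure up to binder renaming.
Result: True

Answer: yes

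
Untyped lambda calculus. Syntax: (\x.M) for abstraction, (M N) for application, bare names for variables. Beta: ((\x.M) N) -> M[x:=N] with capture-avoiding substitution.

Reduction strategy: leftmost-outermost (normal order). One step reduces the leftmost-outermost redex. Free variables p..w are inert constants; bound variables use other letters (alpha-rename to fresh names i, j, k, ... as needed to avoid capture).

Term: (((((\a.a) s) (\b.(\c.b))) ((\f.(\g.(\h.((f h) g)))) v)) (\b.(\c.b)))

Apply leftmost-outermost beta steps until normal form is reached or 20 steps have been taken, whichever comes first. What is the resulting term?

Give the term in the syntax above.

Step 0: (((((\a.a) s) (\b.(\c.b))) ((\f.(\g.(\h.((f h) g)))) v)) (\b.(\c.b)))
Step 1: (((s (\b.(\c.b))) ((\f.(\g.(\h.((f h) g)))) v)) (\b.(\c.b)))
Step 2: (((s (\b.(\c.b))) (\g.(\h.((v h) g)))) (\b.(\c.b)))

Answer: (((s (\b.(\c.b))) (\g.(\h.((v h) g)))) (\b.(\c.b)))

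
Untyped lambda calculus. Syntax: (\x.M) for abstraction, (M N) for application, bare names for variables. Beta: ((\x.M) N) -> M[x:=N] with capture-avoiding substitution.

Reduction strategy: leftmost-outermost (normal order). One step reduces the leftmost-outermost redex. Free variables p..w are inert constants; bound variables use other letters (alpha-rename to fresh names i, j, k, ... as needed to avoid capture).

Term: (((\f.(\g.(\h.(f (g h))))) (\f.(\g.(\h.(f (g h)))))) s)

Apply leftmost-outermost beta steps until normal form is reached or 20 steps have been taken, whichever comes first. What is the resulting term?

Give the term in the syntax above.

Answer: (\h.(\g.(\i.((s h) (g i)))))

Derivation:
Step 0: (((\f.(\g.(\h.(f (g h))))) (\f.(\g.(\h.(f (g h)))))) s)
Step 1: ((\g.(\h.((\f.(\g.(\h.(f (g h))))) (g h)))) s)
Step 2: (\h.((\f.(\g.(\h.(f (g h))))) (s h)))
Step 3: (\h.(\g.(\i.((s h) (g i)))))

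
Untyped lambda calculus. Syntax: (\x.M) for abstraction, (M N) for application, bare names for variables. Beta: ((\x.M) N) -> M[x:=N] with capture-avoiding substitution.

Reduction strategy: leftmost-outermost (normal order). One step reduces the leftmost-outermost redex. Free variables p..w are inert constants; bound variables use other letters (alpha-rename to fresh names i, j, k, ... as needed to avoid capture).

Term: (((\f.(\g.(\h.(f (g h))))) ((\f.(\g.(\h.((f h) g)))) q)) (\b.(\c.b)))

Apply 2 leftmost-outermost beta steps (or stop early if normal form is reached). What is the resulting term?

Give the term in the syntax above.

Step 0: (((\f.(\g.(\h.(f (g h))))) ((\f.(\g.(\h.((f h) g)))) q)) (\b.(\c.b)))
Step 1: ((\g.(\h.(((\f.(\g.(\h.((f h) g)))) q) (g h)))) (\b.(\c.b)))
Step 2: (\h.(((\f.(\g.(\h.((f h) g)))) q) ((\b.(\c.b)) h)))

Answer: (\h.(((\f.(\g.(\h.((f h) g)))) q) ((\b.(\c.b)) h)))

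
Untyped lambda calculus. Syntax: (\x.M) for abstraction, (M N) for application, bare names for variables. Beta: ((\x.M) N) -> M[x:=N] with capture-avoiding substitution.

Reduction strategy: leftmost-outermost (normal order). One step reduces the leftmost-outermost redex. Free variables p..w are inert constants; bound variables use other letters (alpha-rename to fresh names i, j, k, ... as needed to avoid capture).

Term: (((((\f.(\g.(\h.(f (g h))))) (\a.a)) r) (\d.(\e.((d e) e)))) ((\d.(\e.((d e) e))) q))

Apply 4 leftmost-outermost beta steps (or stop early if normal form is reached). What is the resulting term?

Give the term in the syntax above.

Step 0: (((((\f.(\g.(\h.(f (g h))))) (\a.a)) r) (\d.(\e.((d e) e)))) ((\d.(\e.((d e) e))) q))
Step 1: ((((\g.(\h.((\a.a) (g h)))) r) (\d.(\e.((d e) e)))) ((\d.(\e.((d e) e))) q))
Step 2: (((\h.((\a.a) (r h))) (\d.(\e.((d e) e)))) ((\d.(\e.((d e) e))) q))
Step 3: (((\a.a) (r (\d.(\e.((d e) e))))) ((\d.(\e.((d e) e))) q))
Step 4: ((r (\d.(\e.((d e) e)))) ((\d.(\e.((d e) e))) q))

Answer: ((r (\d.(\e.((d e) e)))) ((\d.(\e.((d e) e))) q))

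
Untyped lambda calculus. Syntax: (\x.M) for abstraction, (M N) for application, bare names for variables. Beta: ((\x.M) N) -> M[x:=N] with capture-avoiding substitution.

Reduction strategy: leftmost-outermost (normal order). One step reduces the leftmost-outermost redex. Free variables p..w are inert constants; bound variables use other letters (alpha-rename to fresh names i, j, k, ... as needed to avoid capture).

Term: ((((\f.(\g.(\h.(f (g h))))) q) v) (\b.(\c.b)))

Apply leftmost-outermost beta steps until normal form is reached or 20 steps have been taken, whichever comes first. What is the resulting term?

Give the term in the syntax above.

Step 0: ((((\f.(\g.(\h.(f (g h))))) q) v) (\b.(\c.b)))
Step 1: (((\g.(\h.(q (g h)))) v) (\b.(\c.b)))
Step 2: ((\h.(q (v h))) (\b.(\c.b)))
Step 3: (q (v (\b.(\c.b))))

Answer: (q (v (\b.(\c.b))))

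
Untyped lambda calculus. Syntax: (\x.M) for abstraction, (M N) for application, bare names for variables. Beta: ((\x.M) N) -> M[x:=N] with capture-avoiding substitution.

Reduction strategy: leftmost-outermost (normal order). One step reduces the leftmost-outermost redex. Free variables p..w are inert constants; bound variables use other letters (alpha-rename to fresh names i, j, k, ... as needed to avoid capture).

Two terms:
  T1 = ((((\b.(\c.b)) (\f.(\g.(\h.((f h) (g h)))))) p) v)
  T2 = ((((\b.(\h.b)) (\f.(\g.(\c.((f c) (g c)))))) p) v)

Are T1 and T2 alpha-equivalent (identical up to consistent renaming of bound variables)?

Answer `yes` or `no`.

Answer: yes

Derivation:
Term 1: ((((\b.(\c.b)) (\f.(\g.(\h.((f h) (g h)))))) p) v)
Term 2: ((((\b.(\h.b)) (\f.(\g.(\c.((f c) (g c)))))) p) v)
Alpha-equivalence: compare structure up to binder renaming.
Result: True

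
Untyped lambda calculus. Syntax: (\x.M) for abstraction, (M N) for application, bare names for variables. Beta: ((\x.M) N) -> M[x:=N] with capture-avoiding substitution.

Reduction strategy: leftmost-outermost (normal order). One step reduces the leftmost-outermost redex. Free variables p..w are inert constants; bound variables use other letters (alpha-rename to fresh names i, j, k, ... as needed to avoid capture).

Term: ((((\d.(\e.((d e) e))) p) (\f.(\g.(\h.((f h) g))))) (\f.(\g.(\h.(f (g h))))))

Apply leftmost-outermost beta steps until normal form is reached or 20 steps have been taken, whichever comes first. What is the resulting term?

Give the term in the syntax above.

Answer: (((p (\f.(\g.(\h.((f h) g))))) (\f.(\g.(\h.((f h) g))))) (\f.(\g.(\h.(f (g h))))))

Derivation:
Step 0: ((((\d.(\e.((d e) e))) p) (\f.(\g.(\h.((f h) g))))) (\f.(\g.(\h.(f (g h))))))
Step 1: (((\e.((p e) e)) (\f.(\g.(\h.((f h) g))))) (\f.(\g.(\h.(f (g h))))))
Step 2: (((p (\f.(\g.(\h.((f h) g))))) (\f.(\g.(\h.((f h) g))))) (\f.(\g.(\h.(f (g h))))))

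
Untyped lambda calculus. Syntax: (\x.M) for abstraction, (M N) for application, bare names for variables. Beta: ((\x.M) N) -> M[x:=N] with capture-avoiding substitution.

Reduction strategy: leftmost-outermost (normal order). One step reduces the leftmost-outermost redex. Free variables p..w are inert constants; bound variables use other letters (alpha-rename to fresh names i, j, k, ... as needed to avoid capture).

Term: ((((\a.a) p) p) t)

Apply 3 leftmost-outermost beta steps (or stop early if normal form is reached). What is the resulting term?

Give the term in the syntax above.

Answer: ((p p) t)

Derivation:
Step 0: ((((\a.a) p) p) t)
Step 1: ((p p) t)
Step 2: (normal form reached)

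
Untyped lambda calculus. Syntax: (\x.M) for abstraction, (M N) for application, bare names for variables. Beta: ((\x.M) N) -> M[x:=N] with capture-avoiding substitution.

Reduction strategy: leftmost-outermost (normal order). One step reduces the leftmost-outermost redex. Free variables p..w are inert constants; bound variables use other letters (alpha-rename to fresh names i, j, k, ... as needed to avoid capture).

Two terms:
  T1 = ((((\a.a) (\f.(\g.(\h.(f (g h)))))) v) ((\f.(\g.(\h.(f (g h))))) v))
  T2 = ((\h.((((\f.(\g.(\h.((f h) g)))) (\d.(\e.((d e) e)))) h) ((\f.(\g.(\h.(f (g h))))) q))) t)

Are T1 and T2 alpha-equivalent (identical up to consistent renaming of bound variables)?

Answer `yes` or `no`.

Term 1: ((((\a.a) (\f.(\g.(\h.(f (g h)))))) v) ((\f.(\g.(\h.(f (g h))))) v))
Term 2: ((\h.((((\f.(\g.(\h.((f h) g)))) (\d.(\e.((d e) e)))) h) ((\f.(\g.(\h.(f (g h))))) q))) t)
Alpha-equivalence: compare structure up to binder renaming.
Result: False

Answer: no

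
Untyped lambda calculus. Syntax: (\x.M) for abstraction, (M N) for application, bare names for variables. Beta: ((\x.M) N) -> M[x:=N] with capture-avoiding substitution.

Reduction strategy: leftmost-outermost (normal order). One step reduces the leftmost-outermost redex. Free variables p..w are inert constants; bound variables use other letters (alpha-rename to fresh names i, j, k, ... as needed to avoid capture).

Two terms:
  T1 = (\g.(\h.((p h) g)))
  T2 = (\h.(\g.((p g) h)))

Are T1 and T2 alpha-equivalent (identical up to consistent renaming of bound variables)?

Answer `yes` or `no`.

Term 1: (\g.(\h.((p h) g)))
Term 2: (\h.(\g.((p g) h)))
Alpha-equivalence: compare structure up to binder renaming.
Result: True

Answer: yes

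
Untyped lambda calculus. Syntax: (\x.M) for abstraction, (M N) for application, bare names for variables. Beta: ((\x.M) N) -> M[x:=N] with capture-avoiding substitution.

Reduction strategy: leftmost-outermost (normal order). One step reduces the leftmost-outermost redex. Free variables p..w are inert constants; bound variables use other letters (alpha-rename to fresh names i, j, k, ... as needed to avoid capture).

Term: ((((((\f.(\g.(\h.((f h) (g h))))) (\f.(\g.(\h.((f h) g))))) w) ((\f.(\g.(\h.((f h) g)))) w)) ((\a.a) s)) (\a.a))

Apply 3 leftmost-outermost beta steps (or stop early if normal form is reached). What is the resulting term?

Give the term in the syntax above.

Step 0: ((((((\f.(\g.(\h.((f h) (g h))))) (\f.(\g.(\h.((f h) g))))) w) ((\f.(\g.(\h.((f h) g)))) w)) ((\a.a) s)) (\a.a))
Step 1: (((((\g.(\h.(((\f.(\g.(\h.((f h) g)))) h) (g h)))) w) ((\f.(\g.(\h.((f h) g)))) w)) ((\a.a) s)) (\a.a))
Step 2: ((((\h.(((\f.(\g.(\h.((f h) g)))) h) (w h))) ((\f.(\g.(\h.((f h) g)))) w)) ((\a.a) s)) (\a.a))
Step 3: (((((\f.(\g.(\h.((f h) g)))) ((\f.(\g.(\h.((f h) g)))) w)) (w ((\f.(\g.(\h.((f h) g)))) w))) ((\a.a) s)) (\a.a))

Answer: (((((\f.(\g.(\h.((f h) g)))) ((\f.(\g.(\h.((f h) g)))) w)) (w ((\f.(\g.(\h.((f h) g)))) w))) ((\a.a) s)) (\a.a))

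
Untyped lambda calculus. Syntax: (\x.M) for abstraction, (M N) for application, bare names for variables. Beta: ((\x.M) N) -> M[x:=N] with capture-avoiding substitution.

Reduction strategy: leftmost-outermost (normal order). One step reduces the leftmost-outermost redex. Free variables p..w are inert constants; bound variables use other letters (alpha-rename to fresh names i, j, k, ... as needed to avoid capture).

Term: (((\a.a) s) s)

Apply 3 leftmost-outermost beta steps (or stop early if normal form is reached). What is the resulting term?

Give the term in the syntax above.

Answer: (s s)

Derivation:
Step 0: (((\a.a) s) s)
Step 1: (s s)
Step 2: (normal form reached)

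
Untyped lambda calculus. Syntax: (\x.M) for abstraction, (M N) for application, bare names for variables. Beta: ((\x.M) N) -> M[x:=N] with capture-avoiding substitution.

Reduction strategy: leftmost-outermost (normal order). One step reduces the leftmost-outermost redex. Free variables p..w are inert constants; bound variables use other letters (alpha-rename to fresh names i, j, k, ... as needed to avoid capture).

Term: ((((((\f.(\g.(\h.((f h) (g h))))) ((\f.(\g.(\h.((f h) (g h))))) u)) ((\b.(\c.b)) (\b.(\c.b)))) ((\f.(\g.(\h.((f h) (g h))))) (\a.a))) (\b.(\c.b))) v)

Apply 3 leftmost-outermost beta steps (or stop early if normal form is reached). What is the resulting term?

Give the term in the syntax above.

Answer: ((((((\f.(\g.(\h.((f h) (g h))))) u) ((\f.(\g.(\h.((f h) (g h))))) (\a.a))) (((\b.(\c.b)) (\b.(\c.b))) ((\f.(\g.(\h.((f h) (g h))))) (\a.a)))) (\b.(\c.b))) v)

Derivation:
Step 0: ((((((\f.(\g.(\h.((f h) (g h))))) ((\f.(\g.(\h.((f h) (g h))))) u)) ((\b.(\c.b)) (\b.(\c.b)))) ((\f.(\g.(\h.((f h) (g h))))) (\a.a))) (\b.(\c.b))) v)
Step 1: (((((\g.(\h.((((\f.(\g.(\h.((f h) (g h))))) u) h) (g h)))) ((\b.(\c.b)) (\b.(\c.b)))) ((\f.(\g.(\h.((f h) (g h))))) (\a.a))) (\b.(\c.b))) v)
Step 2: ((((\h.((((\f.(\g.(\h.((f h) (g h))))) u) h) (((\b.(\c.b)) (\b.(\c.b))) h))) ((\f.(\g.(\h.((f h) (g h))))) (\a.a))) (\b.(\c.b))) v)
Step 3: ((((((\f.(\g.(\h.((f h) (g h))))) u) ((\f.(\g.(\h.((f h) (g h))))) (\a.a))) (((\b.(\c.b)) (\b.(\c.b))) ((\f.(\g.(\h.((f h) (g h))))) (\a.a)))) (\b.(\c.b))) v)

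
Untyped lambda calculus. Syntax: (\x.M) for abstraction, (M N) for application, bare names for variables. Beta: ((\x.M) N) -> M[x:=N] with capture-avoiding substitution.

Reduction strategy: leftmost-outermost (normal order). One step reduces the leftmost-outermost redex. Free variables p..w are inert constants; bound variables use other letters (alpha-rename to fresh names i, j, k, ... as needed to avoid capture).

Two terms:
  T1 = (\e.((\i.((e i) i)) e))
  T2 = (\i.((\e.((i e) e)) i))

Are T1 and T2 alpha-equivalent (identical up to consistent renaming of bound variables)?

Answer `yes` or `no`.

Term 1: (\e.((\i.((e i) i)) e))
Term 2: (\i.((\e.((i e) e)) i))
Alpha-equivalence: compare structure up to binder renaming.
Result: True

Answer: yes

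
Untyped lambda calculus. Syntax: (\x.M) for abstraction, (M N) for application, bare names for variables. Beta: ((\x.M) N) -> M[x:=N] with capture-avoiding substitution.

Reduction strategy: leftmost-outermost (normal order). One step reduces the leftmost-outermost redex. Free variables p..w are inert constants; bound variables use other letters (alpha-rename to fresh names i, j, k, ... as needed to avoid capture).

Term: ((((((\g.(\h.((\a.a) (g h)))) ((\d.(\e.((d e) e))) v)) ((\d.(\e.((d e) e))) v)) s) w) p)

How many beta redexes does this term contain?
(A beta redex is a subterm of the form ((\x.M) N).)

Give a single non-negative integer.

Term: ((((((\g.(\h.((\a.a) (g h)))) ((\d.(\e.((d e) e))) v)) ((\d.(\e.((d e) e))) v)) s) w) p)
  Redex: ((\g.(\h.((\a.a) (g h)))) ((\d.(\e.((d e) e))) v))
  Redex: ((\a.a) (g h))
  Redex: ((\d.(\e.((d e) e))) v)
  Redex: ((\d.(\e.((d e) e))) v)
Total redexes: 4

Answer: 4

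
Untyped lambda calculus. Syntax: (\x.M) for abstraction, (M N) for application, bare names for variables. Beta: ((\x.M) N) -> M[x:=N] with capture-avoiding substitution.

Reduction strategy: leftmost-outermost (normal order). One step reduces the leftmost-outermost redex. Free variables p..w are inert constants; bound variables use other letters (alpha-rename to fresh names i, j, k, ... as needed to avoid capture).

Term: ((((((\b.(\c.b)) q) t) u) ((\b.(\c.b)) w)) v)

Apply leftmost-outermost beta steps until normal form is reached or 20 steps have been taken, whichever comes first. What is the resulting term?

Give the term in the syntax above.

Step 0: ((((((\b.(\c.b)) q) t) u) ((\b.(\c.b)) w)) v)
Step 1: (((((\c.q) t) u) ((\b.(\c.b)) w)) v)
Step 2: (((q u) ((\b.(\c.b)) w)) v)
Step 3: (((q u) (\c.w)) v)

Answer: (((q u) (\c.w)) v)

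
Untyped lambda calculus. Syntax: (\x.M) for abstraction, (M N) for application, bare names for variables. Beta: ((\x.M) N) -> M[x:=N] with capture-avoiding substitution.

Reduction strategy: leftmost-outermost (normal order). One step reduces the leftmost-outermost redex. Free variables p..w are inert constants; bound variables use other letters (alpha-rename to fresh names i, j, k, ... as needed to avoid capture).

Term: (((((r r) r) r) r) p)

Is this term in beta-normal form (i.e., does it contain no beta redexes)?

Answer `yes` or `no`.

Answer: yes

Derivation:
Term: (((((r r) r) r) r) p)
No beta redexes found.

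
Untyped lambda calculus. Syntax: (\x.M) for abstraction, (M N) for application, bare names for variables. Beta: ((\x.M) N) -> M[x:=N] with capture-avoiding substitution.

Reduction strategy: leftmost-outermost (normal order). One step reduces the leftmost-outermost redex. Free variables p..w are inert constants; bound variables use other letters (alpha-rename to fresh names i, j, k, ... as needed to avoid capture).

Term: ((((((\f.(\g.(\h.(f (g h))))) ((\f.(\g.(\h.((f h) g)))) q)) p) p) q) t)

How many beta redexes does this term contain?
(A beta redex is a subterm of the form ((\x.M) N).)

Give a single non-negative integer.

Answer: 2

Derivation:
Term: ((((((\f.(\g.(\h.(f (g h))))) ((\f.(\g.(\h.((f h) g)))) q)) p) p) q) t)
  Redex: ((\f.(\g.(\h.(f (g h))))) ((\f.(\g.(\h.((f h) g)))) q))
  Redex: ((\f.(\g.(\h.((f h) g)))) q)
Total redexes: 2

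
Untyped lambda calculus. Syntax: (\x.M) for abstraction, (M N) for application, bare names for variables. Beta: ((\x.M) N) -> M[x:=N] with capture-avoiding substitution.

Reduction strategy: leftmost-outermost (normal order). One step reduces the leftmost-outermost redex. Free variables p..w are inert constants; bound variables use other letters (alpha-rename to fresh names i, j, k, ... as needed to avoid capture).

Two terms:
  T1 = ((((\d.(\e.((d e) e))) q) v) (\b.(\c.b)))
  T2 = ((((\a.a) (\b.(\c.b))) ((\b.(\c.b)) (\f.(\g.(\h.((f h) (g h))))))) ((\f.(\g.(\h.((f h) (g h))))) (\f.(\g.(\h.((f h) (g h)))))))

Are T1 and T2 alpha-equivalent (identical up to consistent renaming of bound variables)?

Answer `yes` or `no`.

Term 1: ((((\d.(\e.((d e) e))) q) v) (\b.(\c.b)))
Term 2: ((((\a.a) (\b.(\c.b))) ((\b.(\c.b)) (\f.(\g.(\h.((f h) (g h))))))) ((\f.(\g.(\h.((f h) (g h))))) (\f.(\g.(\h.((f h) (g h)))))))
Alpha-equivalence: compare structure up to binder renaming.
Result: False

Answer: no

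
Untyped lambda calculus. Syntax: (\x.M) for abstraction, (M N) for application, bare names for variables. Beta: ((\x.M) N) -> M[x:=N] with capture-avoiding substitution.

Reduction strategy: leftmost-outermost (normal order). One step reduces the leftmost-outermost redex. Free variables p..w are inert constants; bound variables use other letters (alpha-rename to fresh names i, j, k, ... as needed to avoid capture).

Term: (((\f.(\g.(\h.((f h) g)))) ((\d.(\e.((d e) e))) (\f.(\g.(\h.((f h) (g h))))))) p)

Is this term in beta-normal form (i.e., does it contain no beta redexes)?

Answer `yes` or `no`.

Term: (((\f.(\g.(\h.((f h) g)))) ((\d.(\e.((d e) e))) (\f.(\g.(\h.((f h) (g h))))))) p)
Found 2 beta redex(es).

Answer: no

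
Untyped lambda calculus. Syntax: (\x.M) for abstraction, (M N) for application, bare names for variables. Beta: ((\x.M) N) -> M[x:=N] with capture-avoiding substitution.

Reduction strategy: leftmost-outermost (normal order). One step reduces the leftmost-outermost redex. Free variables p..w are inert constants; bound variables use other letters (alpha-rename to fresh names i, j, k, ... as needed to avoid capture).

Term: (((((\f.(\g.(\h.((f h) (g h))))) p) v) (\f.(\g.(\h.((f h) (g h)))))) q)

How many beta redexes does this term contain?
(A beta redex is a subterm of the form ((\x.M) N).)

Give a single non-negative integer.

Term: (((((\f.(\g.(\h.((f h) (g h))))) p) v) (\f.(\g.(\h.((f h) (g h)))))) q)
  Redex: ((\f.(\g.(\h.((f h) (g h))))) p)
Total redexes: 1

Answer: 1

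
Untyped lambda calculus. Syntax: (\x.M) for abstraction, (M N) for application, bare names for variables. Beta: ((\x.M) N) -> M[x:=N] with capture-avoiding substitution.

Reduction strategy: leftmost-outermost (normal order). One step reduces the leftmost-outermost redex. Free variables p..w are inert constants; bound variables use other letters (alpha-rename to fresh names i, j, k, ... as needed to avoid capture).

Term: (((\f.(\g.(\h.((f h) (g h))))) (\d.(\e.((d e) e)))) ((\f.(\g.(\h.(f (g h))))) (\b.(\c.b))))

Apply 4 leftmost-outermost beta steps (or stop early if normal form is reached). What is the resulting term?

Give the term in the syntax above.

Step 0: (((\f.(\g.(\h.((f h) (g h))))) (\d.(\e.((d e) e)))) ((\f.(\g.(\h.(f (g h))))) (\b.(\c.b))))
Step 1: ((\g.(\h.(((\d.(\e.((d e) e))) h) (g h)))) ((\f.(\g.(\h.(f (g h))))) (\b.(\c.b))))
Step 2: (\h.(((\d.(\e.((d e) e))) h) (((\f.(\g.(\h.(f (g h))))) (\b.(\c.b))) h)))
Step 3: (\h.((\e.((h e) e)) (((\f.(\g.(\h.(f (g h))))) (\b.(\c.b))) h)))
Step 4: (\h.((h (((\f.(\g.(\h.(f (g h))))) (\b.(\c.b))) h)) (((\f.(\g.(\h.(f (g h))))) (\b.(\c.b))) h)))

Answer: (\h.((h (((\f.(\g.(\h.(f (g h))))) (\b.(\c.b))) h)) (((\f.(\g.(\h.(f (g h))))) (\b.(\c.b))) h)))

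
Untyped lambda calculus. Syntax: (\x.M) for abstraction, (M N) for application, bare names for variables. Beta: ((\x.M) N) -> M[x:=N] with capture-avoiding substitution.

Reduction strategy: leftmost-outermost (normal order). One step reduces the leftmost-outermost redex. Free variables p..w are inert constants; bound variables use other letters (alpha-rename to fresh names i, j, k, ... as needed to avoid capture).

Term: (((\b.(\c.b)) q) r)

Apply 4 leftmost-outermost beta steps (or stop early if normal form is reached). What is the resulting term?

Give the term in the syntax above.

Answer: q

Derivation:
Step 0: (((\b.(\c.b)) q) r)
Step 1: ((\c.q) r)
Step 2: q
Step 3: (normal form reached)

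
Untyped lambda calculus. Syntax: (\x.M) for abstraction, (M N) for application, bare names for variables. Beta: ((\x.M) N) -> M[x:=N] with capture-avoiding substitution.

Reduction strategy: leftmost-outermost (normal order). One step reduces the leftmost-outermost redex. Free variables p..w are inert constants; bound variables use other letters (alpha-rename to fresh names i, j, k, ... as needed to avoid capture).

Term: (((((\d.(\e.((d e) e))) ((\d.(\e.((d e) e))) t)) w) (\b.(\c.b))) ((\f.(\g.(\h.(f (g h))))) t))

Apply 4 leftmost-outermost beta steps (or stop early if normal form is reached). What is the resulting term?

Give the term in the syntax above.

Answer: (((((t w) w) w) (\b.(\c.b))) ((\f.(\g.(\h.(f (g h))))) t))

Derivation:
Step 0: (((((\d.(\e.((d e) e))) ((\d.(\e.((d e) e))) t)) w) (\b.(\c.b))) ((\f.(\g.(\h.(f (g h))))) t))
Step 1: ((((\e.((((\d.(\e.((d e) e))) t) e) e)) w) (\b.(\c.b))) ((\f.(\g.(\h.(f (g h))))) t))
Step 2: ((((((\d.(\e.((d e) e))) t) w) w) (\b.(\c.b))) ((\f.(\g.(\h.(f (g h))))) t))
Step 3: (((((\e.((t e) e)) w) w) (\b.(\c.b))) ((\f.(\g.(\h.(f (g h))))) t))
Step 4: (((((t w) w) w) (\b.(\c.b))) ((\f.(\g.(\h.(f (g h))))) t))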